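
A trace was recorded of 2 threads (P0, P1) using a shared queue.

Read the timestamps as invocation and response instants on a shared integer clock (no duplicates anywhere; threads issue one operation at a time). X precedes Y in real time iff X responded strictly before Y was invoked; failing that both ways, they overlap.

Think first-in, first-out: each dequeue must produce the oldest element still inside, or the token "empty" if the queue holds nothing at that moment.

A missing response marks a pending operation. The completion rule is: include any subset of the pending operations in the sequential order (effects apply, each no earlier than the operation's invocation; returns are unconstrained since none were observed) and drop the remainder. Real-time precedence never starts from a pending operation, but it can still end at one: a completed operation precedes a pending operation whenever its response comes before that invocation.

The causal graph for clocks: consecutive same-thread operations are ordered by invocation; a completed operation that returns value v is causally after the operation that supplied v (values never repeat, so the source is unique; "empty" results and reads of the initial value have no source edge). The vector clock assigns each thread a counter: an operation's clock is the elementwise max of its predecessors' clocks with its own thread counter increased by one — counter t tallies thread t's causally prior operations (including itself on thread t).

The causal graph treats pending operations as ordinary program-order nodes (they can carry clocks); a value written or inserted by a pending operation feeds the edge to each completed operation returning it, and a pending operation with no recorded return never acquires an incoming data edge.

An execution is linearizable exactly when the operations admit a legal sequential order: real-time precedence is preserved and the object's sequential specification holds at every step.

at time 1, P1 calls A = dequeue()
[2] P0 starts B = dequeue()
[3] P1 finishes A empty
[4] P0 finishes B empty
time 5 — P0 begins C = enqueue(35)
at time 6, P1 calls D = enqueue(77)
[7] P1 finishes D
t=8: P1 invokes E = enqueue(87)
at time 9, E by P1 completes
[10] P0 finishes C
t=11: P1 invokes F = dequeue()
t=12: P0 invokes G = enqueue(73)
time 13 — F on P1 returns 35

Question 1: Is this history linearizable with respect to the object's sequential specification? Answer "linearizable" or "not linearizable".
linearizable

one valid linearization: A, B, C, D, E, F
step 1: A dequeue() → empty — queue <>
step 2: B dequeue() → empty — queue <>
step 3: C enqueue(35) — queue <35>
step 4: D enqueue(77) — queue <35,77>
step 5: E enqueue(87) — queue <35,77,87>
step 6: F dequeue() → 35 — queue <77,87>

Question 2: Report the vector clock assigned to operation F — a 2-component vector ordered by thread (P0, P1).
(2, 4)

no predecessors for A (invoked 1): P1 increments from zero → (0, 1)
no predecessors for B (invoked 2): P0 increments from zero → (1, 0)
VC(D, invoked at 6): max of VC(A)=(0, 1), then +1 on thread P1 → (0, 2)
VC(C, invoked at 5): max of VC(B)=(1, 0), then +1 on thread P0 → (2, 0)
VC(E, invoked at 8): max of VC(D)=(0, 2), then +1 on thread P1 → (0, 3)
VC(G, invoked at 12): max of VC(C)=(2, 0), then +1 on thread P0 → (3, 0)
VC(F, invoked at 11): max of VC(C)=(2, 0), VC(E)=(0, 3), then +1 on thread P1 → (2, 4)
target: VC(F) = (2, 4)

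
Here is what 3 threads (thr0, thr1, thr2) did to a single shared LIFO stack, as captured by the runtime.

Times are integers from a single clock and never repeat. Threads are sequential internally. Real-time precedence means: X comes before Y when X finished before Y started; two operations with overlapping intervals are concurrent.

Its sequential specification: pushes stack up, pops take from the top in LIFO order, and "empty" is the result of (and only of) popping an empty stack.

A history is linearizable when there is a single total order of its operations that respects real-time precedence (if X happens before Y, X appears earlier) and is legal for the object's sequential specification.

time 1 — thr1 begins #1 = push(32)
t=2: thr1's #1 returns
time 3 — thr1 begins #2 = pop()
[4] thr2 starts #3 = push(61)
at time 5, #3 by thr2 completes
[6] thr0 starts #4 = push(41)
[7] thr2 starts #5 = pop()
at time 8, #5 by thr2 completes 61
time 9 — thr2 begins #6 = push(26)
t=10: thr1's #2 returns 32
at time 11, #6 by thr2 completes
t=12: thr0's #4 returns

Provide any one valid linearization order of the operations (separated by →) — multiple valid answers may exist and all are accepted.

#1 → #2 → #3 → #5 → #4 → #6

step 1: #1 push(32) — stack <32>
step 2: #2 pop() → 32 — stack <>
step 3: #3 push(61) — stack <61>
step 4: #5 pop() → 61 — stack <>
step 5: #4 push(41) — stack <41>
step 6: #6 push(26) — stack <41,26>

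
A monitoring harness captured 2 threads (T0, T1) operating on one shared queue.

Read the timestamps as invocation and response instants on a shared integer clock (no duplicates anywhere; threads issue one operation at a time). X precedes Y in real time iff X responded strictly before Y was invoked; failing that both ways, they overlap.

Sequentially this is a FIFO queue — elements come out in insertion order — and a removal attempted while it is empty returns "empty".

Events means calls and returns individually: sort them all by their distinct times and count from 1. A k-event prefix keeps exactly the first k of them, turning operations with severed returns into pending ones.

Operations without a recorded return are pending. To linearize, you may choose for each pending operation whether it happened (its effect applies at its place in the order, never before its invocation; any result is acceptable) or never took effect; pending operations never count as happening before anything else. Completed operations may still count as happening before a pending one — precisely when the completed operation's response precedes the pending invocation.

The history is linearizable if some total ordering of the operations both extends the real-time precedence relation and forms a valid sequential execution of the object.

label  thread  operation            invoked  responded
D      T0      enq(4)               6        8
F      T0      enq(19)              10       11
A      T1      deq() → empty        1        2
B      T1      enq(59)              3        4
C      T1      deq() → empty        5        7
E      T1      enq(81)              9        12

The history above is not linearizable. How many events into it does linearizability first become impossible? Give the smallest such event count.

7

events 1..6 are linearizable, e.g. via A, B:
after step 1 (A deq() → empty): queue <>
after step 2 (B enq(59)): queue <59>
at event 7 (C's time-7 response) nothing linearizes any more
completion choices over the 1 pending operation (D) were checked; none helps
for example A, B, C (pending dropped) fails at step 3: C deq() → empty is not legal there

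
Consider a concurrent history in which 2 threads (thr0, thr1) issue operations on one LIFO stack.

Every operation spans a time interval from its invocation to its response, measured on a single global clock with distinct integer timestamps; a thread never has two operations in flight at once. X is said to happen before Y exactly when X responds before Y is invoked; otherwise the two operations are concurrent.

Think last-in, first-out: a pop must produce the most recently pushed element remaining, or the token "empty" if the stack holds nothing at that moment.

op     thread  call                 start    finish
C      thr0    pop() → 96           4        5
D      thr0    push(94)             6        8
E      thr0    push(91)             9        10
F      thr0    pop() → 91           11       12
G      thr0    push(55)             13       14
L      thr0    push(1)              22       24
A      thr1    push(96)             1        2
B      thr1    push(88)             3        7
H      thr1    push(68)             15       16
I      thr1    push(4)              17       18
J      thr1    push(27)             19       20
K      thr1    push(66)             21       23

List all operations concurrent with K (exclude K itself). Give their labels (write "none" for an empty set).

K runs from 21 to 23; window-overlapping ops are concurrent
A [1,2]: before
B [3,7]: before
C [4,5]: before
D [6,8]: before
E [9,10]: before
F [11,12]: before
G [13,14]: before
H [15,16]: before
I [17,18]: before
J [19,20]: before
L [22,24]: concurrent

L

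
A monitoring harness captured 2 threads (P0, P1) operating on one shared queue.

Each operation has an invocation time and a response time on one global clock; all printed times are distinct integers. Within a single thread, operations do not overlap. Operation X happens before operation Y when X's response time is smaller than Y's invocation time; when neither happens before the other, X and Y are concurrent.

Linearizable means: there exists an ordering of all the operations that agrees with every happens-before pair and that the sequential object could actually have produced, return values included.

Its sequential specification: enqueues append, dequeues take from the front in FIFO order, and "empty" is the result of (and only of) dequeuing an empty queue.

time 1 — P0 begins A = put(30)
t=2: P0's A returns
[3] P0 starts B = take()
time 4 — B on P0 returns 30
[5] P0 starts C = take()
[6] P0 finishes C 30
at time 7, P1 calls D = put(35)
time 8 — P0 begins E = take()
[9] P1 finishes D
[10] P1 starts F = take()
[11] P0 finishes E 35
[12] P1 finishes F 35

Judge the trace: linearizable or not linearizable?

cut after 5 events: linearizable; cut after 6 events (C responds, time 6): not linearizable
exactly one order of the 3 completed ops respects real time; the queue replay fails
sample order A, B, C stalls at step 3 — C take() → 30 has no legal effect

not linearizable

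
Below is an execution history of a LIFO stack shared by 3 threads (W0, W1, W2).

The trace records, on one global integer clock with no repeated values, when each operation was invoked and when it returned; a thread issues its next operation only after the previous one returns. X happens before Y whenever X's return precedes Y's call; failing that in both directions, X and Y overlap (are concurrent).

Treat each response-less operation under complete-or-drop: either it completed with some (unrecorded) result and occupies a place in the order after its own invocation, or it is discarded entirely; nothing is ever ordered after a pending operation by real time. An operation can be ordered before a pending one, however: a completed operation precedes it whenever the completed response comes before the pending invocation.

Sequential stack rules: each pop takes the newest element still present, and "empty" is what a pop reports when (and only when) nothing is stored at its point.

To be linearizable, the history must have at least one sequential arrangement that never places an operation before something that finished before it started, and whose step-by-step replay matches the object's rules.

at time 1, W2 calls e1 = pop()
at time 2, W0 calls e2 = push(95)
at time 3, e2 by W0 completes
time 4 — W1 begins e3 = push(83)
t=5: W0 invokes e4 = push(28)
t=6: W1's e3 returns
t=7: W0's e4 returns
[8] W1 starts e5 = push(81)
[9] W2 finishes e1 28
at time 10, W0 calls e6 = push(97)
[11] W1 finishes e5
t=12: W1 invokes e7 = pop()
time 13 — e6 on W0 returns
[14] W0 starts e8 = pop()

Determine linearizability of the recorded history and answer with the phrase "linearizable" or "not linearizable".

one valid linearization: e2, e3, e4, e1, e5, e6
step 1: e2 push(95) — stack <95>
step 2: e3 push(83) — stack <95,83>
step 3: e4 push(28) — stack <95,83,28>
step 4: e1 pop() → 28 — stack <95,83>
step 5: e5 push(81) — stack <95,83,81>
step 6: e6 push(97) — stack <95,83,81,97>

linearizable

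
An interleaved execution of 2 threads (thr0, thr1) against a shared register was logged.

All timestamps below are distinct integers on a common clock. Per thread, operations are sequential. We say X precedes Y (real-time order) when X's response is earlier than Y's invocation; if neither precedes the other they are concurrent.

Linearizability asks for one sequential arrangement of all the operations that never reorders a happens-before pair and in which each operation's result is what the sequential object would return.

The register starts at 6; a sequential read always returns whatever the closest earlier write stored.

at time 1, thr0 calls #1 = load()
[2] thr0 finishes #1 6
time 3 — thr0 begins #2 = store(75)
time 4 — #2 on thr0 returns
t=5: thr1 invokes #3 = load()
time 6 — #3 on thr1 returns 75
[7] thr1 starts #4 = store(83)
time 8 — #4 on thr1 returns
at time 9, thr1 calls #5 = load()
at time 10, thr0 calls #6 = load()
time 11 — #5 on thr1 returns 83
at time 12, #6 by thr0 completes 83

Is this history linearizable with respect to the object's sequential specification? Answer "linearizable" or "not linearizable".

one valid linearization: #1, #2, #3, #4, #5, #6
after step 1 (#1 load() → 6): value 6
after step 2 (#2 store(75)): value 75
after step 3 (#3 load() → 75): value 75
after step 4 (#4 store(83)): value 83
after step 5 (#5 load() → 83): value 83
after step 6 (#6 load() → 83): value 83

linearizable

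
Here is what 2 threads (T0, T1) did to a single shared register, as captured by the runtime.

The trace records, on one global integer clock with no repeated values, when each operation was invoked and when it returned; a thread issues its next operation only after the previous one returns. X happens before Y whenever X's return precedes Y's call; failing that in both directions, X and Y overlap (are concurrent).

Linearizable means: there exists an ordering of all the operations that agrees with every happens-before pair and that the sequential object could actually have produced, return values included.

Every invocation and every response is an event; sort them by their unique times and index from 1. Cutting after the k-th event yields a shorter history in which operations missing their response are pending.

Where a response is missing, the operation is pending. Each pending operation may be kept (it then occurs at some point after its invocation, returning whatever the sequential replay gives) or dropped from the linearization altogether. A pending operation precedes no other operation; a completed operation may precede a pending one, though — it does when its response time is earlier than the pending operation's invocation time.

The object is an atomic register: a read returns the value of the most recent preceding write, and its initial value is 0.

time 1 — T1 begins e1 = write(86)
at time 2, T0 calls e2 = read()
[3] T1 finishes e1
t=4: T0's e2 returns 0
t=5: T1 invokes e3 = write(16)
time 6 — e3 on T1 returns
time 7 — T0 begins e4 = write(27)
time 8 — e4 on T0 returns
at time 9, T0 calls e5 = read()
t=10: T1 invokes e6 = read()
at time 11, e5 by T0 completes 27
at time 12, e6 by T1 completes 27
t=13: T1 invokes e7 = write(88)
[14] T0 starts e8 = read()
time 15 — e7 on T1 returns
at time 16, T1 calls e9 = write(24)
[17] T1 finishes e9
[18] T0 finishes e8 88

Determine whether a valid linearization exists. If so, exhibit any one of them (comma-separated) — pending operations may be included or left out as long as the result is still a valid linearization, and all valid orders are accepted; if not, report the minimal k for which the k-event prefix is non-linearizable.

linearizable — witness: e2, e1, e3, e4, e5, e6, e7, e8, e9

step 1: e2 read() → 0 — value 0
step 2: e1 write(86) — value 86
step 3: e3 write(16) — value 16
step 4: e4 write(27) — value 27
step 5: e5 read() → 27 — value 27
step 6: e6 read() → 27 — value 27
step 7: e7 write(88) — value 88
step 8: e8 read() → 88 — value 88
step 9: e9 write(24) — value 24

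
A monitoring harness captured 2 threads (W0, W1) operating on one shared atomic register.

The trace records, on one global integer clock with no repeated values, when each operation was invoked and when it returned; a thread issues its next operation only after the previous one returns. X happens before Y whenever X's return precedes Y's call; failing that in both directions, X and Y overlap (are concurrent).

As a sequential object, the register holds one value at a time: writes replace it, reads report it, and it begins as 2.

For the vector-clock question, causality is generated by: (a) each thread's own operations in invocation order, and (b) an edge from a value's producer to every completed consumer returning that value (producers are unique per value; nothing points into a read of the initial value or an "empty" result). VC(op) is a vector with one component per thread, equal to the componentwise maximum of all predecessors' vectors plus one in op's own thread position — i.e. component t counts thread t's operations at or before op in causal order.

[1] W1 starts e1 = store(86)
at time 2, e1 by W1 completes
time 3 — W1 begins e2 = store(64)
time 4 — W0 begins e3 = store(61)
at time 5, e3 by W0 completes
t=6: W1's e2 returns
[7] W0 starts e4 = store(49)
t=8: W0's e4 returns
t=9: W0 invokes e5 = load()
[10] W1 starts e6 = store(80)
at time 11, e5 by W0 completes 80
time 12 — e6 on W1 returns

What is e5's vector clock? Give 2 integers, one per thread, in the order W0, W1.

no predecessors for e1 (invoked 1): W1 increments from zero → (0, 1)
no predecessors for e3 (invoked 4): W0 increments from zero → (1, 0)
e2 (invocation 3): componentwise max over VC(e1)=(0, 1), +1 at W1, giving (0, 2)
e4 (invocation 7): componentwise max over VC(e3)=(1, 0), +1 at W0, giving (2, 0)
e6 (invocation 10): componentwise max over VC(e2)=(0, 2), +1 at W1, giving (0, 3)
e5 (invocation 9): componentwise max over VC(e4)=(2, 0), VC(e6)=(0, 3), +1 at W0, giving (3, 3)
target: VC(e5) = (3, 3)

(3, 3)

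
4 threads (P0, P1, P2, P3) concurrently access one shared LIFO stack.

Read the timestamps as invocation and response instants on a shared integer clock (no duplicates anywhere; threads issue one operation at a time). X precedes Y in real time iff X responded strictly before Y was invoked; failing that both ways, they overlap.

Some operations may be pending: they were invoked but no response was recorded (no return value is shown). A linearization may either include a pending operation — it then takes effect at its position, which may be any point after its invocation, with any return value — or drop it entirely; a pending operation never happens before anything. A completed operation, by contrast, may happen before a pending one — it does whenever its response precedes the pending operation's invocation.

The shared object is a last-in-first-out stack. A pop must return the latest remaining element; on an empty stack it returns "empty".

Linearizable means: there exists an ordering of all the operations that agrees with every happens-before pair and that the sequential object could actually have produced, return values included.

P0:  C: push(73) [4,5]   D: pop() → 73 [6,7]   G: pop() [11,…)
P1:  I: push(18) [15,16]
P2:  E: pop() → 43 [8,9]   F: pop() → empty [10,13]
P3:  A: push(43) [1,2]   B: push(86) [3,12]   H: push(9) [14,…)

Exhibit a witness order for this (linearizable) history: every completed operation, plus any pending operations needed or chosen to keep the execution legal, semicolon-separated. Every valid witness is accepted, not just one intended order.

step 1: A push(43) — stack <43>
step 2: C push(73) — stack <43,73>
step 3: D pop() → 73 — stack <43>
step 4: E pop() → 43 — stack <>
step 5: B push(86) — stack <86>
step 6: G pop() (pending, included) — stack <>
step 7: F pop() → empty — stack <>
step 8: H push(9) (pending, included) — stack <9>
step 9: I push(18) — stack <9,18>

A; C; D; E; B; G; F; H; I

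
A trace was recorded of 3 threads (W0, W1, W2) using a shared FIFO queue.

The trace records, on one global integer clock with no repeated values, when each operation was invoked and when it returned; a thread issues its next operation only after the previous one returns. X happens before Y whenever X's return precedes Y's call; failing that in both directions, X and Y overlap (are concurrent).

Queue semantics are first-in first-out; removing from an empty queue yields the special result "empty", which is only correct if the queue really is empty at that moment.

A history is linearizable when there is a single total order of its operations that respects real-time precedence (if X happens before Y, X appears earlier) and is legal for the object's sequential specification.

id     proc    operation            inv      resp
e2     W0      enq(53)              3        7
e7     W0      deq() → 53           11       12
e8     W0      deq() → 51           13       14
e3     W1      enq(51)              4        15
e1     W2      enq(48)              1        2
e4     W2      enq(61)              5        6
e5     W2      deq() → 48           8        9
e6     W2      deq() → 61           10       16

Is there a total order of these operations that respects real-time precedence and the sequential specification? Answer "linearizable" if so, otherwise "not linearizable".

witness order: e1, e2, e3, e4, e5, e7, e8, e6
step 1: e1 enq(48) — queue <48>
step 2: e2 enq(53) — queue <48,53>
step 3: e3 enq(51) — queue <48,53,51>
step 4: e4 enq(61) — queue <48,53,51,61>
step 5: e5 deq() → 48 — queue <53,51,61>
step 6: e7 deq() → 53 — queue <51,61>
step 7: e8 deq() → 51 — queue <61>
step 8: e6 deq() → 61 — queue <>

linearizable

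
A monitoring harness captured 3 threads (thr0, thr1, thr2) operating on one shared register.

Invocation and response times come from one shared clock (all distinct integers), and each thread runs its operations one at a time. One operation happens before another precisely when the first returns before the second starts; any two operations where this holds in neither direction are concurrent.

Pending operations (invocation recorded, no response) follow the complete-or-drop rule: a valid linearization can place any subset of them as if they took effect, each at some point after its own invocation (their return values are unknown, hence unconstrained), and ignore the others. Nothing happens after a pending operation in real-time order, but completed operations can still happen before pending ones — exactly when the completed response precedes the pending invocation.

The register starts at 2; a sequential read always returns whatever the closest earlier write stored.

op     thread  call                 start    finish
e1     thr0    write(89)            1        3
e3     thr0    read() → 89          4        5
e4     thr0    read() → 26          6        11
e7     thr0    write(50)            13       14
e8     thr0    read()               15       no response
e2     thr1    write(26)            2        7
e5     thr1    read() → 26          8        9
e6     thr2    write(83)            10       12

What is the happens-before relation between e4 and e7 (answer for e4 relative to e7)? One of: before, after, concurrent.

before

e4 spans [6,11], e7 spans [13,14]
resp(e4)=11 < inv(e7)=13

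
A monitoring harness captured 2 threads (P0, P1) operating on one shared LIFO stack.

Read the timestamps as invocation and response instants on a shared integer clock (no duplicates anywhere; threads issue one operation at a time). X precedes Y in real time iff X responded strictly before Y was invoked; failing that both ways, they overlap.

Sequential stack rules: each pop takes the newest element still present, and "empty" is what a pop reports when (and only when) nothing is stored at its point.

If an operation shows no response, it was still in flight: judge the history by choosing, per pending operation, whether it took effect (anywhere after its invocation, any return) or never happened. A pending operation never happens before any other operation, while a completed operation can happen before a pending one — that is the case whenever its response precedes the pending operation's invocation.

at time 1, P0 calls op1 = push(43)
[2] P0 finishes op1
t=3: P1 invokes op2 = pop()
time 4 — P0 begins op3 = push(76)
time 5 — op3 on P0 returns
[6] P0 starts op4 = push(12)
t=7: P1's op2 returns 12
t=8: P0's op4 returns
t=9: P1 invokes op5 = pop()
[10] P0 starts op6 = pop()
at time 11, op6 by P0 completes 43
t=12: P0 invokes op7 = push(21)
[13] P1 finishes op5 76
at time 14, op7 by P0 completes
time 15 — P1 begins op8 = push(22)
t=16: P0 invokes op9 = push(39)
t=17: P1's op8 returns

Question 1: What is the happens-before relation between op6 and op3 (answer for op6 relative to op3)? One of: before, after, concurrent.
Answer: after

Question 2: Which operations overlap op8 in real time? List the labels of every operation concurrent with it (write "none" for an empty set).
Answer: op9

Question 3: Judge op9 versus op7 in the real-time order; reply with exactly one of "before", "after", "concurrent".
Answer: after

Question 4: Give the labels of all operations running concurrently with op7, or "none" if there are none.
Answer: op5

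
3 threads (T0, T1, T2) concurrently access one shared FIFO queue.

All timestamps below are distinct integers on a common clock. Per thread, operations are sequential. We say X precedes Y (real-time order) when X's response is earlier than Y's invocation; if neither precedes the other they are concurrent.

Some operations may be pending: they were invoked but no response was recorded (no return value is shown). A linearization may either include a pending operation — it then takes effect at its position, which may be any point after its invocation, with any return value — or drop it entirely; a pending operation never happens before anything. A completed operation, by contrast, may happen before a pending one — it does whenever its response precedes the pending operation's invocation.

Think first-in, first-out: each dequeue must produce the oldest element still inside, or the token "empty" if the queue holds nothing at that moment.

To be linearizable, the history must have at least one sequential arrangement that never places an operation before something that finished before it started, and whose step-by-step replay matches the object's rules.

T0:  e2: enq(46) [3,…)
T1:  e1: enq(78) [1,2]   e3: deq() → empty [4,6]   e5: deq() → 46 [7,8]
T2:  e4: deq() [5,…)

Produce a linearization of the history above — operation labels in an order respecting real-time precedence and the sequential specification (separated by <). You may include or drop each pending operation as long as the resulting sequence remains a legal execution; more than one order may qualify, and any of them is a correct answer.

e1 < e4 < e3 < e2 < e5

step 1: e1 enq(78) — queue <78>
step 2: e4 deq() (pending, included) — queue <>
step 3: e3 deq() → empty — queue <>
step 4: e2 enq(46) (pending, included) — queue <46>
step 5: e5 deq() → 46 — queue <>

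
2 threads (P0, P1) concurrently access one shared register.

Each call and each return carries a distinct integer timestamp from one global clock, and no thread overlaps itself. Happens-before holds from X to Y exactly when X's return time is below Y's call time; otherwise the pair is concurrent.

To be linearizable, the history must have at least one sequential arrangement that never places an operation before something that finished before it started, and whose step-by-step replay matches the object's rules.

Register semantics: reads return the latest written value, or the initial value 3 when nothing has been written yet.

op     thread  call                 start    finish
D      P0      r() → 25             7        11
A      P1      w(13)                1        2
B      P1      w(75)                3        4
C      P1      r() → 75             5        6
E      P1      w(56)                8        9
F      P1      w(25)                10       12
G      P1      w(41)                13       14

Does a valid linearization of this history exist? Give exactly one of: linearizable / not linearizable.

linearizable

witness order: A, B, C, E, F, D, G
step 1: A w(13) — value 13
step 2: B w(75) — value 75
step 3: C r() → 75 — value 75
step 4: E w(56) — value 56
step 5: F w(25) — value 25
step 6: D r() → 25 — value 25
step 7: G w(41) — value 41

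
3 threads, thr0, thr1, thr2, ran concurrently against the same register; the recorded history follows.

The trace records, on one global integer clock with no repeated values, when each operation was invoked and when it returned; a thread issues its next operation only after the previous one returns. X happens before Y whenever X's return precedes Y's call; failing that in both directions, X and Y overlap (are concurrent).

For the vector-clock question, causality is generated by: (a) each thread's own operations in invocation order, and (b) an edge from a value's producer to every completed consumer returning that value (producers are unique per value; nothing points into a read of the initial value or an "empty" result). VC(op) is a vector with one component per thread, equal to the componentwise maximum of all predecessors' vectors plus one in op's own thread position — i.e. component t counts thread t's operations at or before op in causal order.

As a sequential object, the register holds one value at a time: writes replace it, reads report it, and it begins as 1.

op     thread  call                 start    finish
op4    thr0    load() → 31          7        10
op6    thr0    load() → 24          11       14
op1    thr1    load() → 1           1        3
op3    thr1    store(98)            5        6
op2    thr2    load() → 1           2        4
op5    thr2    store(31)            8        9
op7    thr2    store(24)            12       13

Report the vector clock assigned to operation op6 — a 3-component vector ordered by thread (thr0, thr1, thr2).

(2, 0, 3)

op2 (invocation 2): nothing precedes it; thr2's component alone gives (0, 0, 1)
op1 (invocation 1): nothing precedes it; thr1's component alone gives (0, 1, 0)
VC(op5, invoked at 8): max of VC(op2)=(0, 0, 1), then +1 on thread thr2 → (0, 0, 2)
VC(op3, invoked at 5): max of VC(op1)=(0, 1, 0), then +1 on thread thr1 → (0, 2, 0)
VC(op7, invoked at 12): max of VC(op5)=(0, 0, 2), then +1 on thread thr2 → (0, 0, 3)
VC(op4, invoked at 7): max of VC(op5)=(0, 0, 2), then +1 on thread thr0 → (1, 0, 2)
VC(op6, invoked at 11): max of VC(op4)=(1, 0, 2), VC(op7)=(0, 0, 3), then +1 on thread thr0 → (2, 0, 3)
target: VC(op6) = (2, 0, 3)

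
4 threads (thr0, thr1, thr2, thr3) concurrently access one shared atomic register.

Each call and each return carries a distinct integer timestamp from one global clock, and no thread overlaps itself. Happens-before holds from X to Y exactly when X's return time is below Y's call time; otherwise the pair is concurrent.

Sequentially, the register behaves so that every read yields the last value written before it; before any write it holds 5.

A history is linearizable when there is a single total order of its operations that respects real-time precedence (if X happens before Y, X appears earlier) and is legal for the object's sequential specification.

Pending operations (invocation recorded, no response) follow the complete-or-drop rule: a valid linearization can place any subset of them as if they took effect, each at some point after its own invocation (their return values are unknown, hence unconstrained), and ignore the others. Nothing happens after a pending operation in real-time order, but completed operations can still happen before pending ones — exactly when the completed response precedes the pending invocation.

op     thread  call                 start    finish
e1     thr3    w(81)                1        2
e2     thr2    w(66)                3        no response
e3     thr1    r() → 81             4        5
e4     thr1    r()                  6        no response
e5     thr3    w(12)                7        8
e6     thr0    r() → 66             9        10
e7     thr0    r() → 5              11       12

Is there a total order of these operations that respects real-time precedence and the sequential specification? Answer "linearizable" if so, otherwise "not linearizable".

not linearizable

events 1..11 are fine; event 12 — the response of e7 at time 12 — makes the prefix non-linearizable
one real-time candidate order over the 5 completed operations — the atomic register replay rejects it
no escape via the 2 pending operations (e2, e4): every completion choice fails
sample order e1, e3, e5, e6, e7 (pending dropped) stalls at step 4 — e6 r() → 66 has no legal effect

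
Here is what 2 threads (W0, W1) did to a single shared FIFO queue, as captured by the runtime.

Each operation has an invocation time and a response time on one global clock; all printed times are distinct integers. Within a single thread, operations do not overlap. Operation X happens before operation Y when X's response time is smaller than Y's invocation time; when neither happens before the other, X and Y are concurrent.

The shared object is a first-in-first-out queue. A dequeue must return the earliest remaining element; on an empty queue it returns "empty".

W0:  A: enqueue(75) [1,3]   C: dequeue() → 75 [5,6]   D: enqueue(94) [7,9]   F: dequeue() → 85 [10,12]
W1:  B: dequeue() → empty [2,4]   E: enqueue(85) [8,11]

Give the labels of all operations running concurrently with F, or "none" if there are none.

concurrent with F ([10,12]): every op whose interval crosses 10..12
A [1,3]: before
B [2,4]: before
C [5,6]: before
D [7,9]: before
E [8,11]: concurrent

E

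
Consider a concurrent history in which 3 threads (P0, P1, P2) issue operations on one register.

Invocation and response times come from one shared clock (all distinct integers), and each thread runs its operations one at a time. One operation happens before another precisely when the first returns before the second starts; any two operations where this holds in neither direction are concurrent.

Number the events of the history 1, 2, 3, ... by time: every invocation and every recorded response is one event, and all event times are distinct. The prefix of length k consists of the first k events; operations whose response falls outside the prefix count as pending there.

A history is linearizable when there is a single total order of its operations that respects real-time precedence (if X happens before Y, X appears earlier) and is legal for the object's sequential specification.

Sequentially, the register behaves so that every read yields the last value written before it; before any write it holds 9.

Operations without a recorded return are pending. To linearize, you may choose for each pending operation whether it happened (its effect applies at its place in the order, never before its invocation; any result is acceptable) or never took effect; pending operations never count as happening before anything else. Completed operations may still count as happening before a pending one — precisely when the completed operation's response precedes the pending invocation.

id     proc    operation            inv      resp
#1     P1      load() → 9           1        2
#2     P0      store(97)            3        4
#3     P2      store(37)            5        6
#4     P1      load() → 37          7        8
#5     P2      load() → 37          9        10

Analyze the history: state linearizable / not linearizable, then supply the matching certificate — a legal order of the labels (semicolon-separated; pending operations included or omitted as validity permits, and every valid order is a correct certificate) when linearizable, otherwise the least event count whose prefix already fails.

linearizable — witness: #1; #2; #3; #4; #5

after step 1 (#1 load() → 9): value 9
after step 2 (#2 store(97)): value 97
after step 3 (#3 store(37)): value 37
after step 4 (#4 load() → 37): value 37
after step 5 (#5 load() → 37): value 37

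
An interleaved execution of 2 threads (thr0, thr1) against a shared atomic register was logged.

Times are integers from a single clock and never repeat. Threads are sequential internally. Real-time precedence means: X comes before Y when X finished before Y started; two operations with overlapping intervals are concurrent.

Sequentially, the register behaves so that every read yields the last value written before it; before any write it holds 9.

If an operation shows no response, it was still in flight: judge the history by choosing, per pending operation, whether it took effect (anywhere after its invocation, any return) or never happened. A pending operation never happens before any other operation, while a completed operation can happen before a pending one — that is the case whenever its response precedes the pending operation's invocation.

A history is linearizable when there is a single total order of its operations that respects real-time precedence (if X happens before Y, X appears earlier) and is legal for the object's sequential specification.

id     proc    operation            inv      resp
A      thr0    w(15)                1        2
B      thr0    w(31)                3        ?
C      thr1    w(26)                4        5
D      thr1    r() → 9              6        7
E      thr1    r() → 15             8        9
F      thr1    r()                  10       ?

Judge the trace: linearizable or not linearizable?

events 1..6 are fine; event 7 — the response of D at time 7 — makes the prefix non-linearizable
a single order respects real time; the 3 completed atomic register operations fail replay along it
include/drop combinations of the 1 pending operation (B) were all tried; none helps
e.g. A, C, D (pending dropped): illegal at step 3, since D r() → 9 cannot apply there

not linearizable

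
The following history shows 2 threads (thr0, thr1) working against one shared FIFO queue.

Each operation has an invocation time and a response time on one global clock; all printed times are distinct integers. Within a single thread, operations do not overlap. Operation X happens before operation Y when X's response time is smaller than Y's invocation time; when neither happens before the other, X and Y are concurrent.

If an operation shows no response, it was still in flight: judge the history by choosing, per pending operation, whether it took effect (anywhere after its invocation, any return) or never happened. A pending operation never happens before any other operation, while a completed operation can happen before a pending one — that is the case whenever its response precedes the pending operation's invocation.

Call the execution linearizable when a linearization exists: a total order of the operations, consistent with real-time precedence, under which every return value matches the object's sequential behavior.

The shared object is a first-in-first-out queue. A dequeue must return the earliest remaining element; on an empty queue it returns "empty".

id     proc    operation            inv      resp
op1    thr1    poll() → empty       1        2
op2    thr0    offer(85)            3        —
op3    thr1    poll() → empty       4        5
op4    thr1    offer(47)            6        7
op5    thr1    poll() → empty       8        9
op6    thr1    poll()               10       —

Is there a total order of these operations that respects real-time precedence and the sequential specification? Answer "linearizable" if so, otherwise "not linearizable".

not linearizable

through event 8 a valid linearization exists; event 9 (op5 responding at time 9) ends that
one real-time candidate order over the 4 completed operations — the FIFO queue replay rejects it
include/drop combinations of the 1 pending operation (op2) were all tried; none helps
for example op1, op3, op4, op5 (pending dropped) fails at step 4: op5 poll() → empty is not legal there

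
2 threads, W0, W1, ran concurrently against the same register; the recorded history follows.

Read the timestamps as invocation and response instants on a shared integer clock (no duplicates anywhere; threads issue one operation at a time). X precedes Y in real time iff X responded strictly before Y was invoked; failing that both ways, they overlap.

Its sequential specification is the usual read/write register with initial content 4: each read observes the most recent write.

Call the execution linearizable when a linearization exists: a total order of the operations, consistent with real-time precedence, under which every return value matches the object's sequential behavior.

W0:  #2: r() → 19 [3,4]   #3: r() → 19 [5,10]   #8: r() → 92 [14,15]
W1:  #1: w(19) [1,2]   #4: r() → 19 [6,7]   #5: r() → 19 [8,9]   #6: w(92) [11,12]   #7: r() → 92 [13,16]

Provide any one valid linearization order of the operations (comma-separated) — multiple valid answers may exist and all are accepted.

#1, #2, #3, #4, #5, #6, #7, #8

after step 1 (#1 w(19)): value 19
after step 2 (#2 r() → 19): value 19
after step 3 (#3 r() → 19): value 19
after step 4 (#4 r() → 19): value 19
after step 5 (#5 r() → 19): value 19
after step 6 (#6 w(92)): value 92
after step 7 (#7 r() → 92): value 92
after step 8 (#8 r() → 92): value 92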